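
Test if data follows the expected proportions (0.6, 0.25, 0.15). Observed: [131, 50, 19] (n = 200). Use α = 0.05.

Expected: [120.0, 50.0, 30.0]. χ² = 5.042. df = 2, critical = 5.991. Fail to reject H₀.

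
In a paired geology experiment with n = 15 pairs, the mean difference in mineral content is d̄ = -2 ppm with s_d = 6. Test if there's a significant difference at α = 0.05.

t = d̄/(s_d/√n) = -2/(6/√15) = -1.291. df = 14, critical t = ±2.145. Fail to reject H₀.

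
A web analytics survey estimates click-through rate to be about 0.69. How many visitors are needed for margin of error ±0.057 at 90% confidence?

n = z²p(1-p)/E² = 1.645²×0.69×0.31/0.057² = 178.2 → n = 179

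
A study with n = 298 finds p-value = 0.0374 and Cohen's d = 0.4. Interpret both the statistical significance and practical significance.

Statistically significant (p = 0.0374 < 0.05). Cohen's d = 0.4 indicates a small effect size. Both statistical and practical significance should be considered.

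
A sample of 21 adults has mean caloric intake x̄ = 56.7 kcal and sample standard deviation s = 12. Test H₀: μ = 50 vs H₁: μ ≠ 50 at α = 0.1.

t = (x̄ - μ₀)/(s/√n) = (56.7 - 50)/(12/√21) = 2.559. df = 20, critical t = ±1.725. Reject H₀.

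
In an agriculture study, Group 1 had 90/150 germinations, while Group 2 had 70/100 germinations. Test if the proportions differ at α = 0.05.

p̂₁ = 0.6, p̂₂ = 0.7, pooled p̂ = 0.64. z = -1.614. Critical: ±1.96. Fail to reject H₀.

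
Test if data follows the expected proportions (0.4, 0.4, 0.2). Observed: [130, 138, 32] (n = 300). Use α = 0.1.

Expected: [120.0, 120.0, 60.0]. χ² = 16.6. df = 2, critical = 4.605. Reject H₀.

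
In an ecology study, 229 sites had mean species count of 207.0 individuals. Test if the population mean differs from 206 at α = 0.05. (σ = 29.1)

z = (x̄ - μ₀)/(σ/√n) = (207.0 - 206)/(29.1/√229) = 0.52. Critical value: ±1.96. Since |0.52| ≤ 1.96, Fail to reject H₀.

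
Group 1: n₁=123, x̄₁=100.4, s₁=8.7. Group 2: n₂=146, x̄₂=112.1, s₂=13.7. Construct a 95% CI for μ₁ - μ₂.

Difference = -11.7. SE = √(8.7²/123 + 13.7²/146) = 1.379. CI = (-14.4, -9.0)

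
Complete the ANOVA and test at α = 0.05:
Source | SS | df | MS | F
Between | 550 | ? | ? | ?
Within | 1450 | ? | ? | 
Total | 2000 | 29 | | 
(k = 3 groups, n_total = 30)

df_between = 2, df_within = 27. MS_between = 275.0, MS_within = 53.7. F = 5.121, F_crit ≈ 3.354. Reject H₀.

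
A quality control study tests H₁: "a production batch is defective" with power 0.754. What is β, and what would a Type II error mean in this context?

β = 1 - power = 1 - 0.754 = 0.246. A Type II error is failing to reject H₀ when H₀ is false (false negative) — here, failing to conclude that a production batch is defective when in fact it is true. Consequence: shipping a defective batch — faulty products reach customers.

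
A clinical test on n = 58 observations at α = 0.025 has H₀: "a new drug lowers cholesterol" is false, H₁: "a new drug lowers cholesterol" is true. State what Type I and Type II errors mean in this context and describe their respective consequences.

Type I (false positive): concluding that a new drug lowers cholesterol when it is not — approving an ineffective drug — patients take a useless medication and may skip effective alternatives. Type II (false negative): failing to conclude that a new drug lowers cholesterol when it is — shelving an effective drug — patients miss out on a treatment that would have helped. Which is costlier depends on domain priorities and is a judgement call rather than a statistical fact.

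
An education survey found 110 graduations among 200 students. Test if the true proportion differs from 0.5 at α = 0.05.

p̂ = 0.55, p₀ = 0.5. z = (p̂ - p₀)/√(p₀(1-p₀)/n) = 1.414. Critical: ±1.96. Fail to reject H₀.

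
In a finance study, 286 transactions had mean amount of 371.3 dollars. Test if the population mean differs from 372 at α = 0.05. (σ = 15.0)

z = (x̄ - μ₀)/(σ/√n) = (371.3 - 372)/(15.0/√286) = -0.789. Critical value: ±1.96. Since |-0.789| ≤ 1.96, Fail to reject H₀.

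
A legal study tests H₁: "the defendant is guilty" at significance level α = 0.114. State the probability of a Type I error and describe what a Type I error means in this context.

P(Type I error) = α = 0.114. A Type I error is rejecting H₀ when H₀ is actually true (false positive) — here, concluding that the defendant is guilty when in fact this is not the case. Consequence: convicting an innocent person.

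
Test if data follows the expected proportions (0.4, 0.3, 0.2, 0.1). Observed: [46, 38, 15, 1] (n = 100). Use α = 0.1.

Expected: [40.0, 30.0, 20.0, 10.0]. χ² = 12.383. df = 3, critical = 6.251. Reject H₀.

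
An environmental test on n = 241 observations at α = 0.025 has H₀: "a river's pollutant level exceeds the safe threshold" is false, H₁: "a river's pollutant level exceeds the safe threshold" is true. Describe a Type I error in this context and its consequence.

Type I error: rejecting H₀ when it is true — concluding that a river's pollutant level exceeds the safe threshold when in fact it is not. Consequence: shutting down a compliant factory unnecessarily.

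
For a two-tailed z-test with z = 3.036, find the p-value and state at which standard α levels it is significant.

p = 2·P(Z > |3.036|) = 2·(1 - Φ(3.036)) ≈ 0.0024. Significant at α = 0.1; Significant at α = 0.05; Significant at α = 0.01.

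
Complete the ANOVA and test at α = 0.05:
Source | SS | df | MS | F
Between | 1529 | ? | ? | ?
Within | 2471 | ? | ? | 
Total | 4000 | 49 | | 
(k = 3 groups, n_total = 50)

df_between = 2, df_within = 47. MS_between = 764.5, MS_within = 52.57. F = 14.541, F_crit ≈ 3.195. Reject H₀.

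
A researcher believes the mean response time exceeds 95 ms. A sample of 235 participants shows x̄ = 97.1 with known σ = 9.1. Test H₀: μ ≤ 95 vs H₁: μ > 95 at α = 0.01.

z = 3.538. Critical value: 2.33. Reject H₀.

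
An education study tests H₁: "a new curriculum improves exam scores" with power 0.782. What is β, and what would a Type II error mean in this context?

β = 1 - power = 1 - 0.782 = 0.218. A Type II error is failing to reject H₀ when H₀ is false (false negative) — here, failing to conclude that a new curriculum improves exam scores when in fact it is true. Consequence: keeping the old curriculum when the new one would have helped students.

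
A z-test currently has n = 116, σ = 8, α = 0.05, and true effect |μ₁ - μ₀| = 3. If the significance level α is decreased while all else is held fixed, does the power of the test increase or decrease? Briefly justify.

Power decreases: a smaller α raises the critical value, so less of the H₁ sampling distribution falls in the rejection region.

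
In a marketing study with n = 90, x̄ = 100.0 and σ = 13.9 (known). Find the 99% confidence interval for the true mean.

CI = x̄ ± z*(σ/√n) = 100.0 ± 2.576(13.9/√90) = 100.0 ± 3.77 = (96.23, 103.77)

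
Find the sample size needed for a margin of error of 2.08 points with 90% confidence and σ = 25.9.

n = (z*σ/E)² = (1.645×25.9/2.08)² = 419.6 → n = 420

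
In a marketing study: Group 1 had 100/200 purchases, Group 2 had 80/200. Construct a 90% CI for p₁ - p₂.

p̂₁ = 0.5, p̂₂ = 0.4. Difference = 0.1. CI = (0.019, 0.181)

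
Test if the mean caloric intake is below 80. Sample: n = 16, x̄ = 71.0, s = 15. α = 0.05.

t = (71.0 - 80)/(15/√16) = -2.4, df = 15. Critical t = -1.753. Reject H₀.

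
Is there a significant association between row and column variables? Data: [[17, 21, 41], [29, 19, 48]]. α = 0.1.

χ² = 2.15. df = 2, critical = 4.605. Fail to reject H₀. No evidence of dependence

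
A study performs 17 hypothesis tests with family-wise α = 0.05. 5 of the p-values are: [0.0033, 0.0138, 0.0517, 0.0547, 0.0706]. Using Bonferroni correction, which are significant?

Bonferroni α = 0.05/17 = 0.00294. None of the given p-values are significant.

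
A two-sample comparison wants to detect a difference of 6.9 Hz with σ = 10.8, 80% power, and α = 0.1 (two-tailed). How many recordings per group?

n per group = 2(z_α/2 + z_β)²σ²/d² = 2×(1.645 + 0.84)²×10.8²/6.9² = 30.3 → n = 31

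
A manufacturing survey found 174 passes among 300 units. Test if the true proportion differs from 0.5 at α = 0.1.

p̂ = 0.58, p₀ = 0.5. z = (p̂ - p₀)/√(p₀(1-p₀)/n) = 2.771. Critical: ±1.645. Reject H₀.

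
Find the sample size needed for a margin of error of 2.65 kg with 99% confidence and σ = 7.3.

n = (z*σ/E)² = (2.576×7.3/2.65)² = 50.4 → n = 51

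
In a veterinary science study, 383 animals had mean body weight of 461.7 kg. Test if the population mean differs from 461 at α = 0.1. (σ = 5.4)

z = (x̄ - μ₀)/(σ/√n) = (461.7 - 461)/(5.4/√383) = 2.537. Critical value: ±1.645. Since |2.537| > 1.645, Reject H₀.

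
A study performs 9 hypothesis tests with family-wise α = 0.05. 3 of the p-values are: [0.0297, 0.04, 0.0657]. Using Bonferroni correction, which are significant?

Bonferroni α = 0.05/9 = 0.00556. None of the given p-values are significant.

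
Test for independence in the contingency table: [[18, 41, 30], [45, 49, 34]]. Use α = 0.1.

χ² = 5.708. df = 2, critical = 4.605. Reject H₀. Variables are dependent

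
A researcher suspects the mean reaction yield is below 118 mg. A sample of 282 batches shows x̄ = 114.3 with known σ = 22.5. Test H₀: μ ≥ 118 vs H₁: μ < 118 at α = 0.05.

z = -2.761. Critical value: -1.645. Reject H₀.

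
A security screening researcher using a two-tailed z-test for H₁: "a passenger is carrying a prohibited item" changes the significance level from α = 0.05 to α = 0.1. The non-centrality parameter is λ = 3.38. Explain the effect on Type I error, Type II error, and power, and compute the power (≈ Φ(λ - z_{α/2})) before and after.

Increasing α from 0.05 to 0.1:
• Type I error rate increases (α is the Type I rate by definition).
• Critical value moves from z_{α/2} = 1.96 to 1.645, so power = Φ(λ - z_{α/2}) goes from Φ(3.38 - 1.96) = 0.922 to Φ(3.38 - 1.645) = 0.959.
• Type II error rate β = 1 - power therefore decreases (0.078 → 0.041).
Appropriate when false negatives are costly — here, letting a prohibited item through — security breach.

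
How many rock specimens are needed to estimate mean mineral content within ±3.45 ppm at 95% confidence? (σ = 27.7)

n = (z*σ/E)² = (1.96×27.7/3.45)² = 247.6 → n = 248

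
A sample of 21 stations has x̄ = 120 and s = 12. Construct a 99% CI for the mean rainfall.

CI = x̄ ± t*(s/√n) = 120 ± 2.845(12/√21) = (112.55, 127.45)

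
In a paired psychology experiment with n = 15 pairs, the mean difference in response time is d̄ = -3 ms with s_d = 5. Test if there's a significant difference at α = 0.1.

t = d̄/(s_d/√n) = -3/(5/√15) = -2.324. df = 14, critical t = ±1.761. Reject H₀.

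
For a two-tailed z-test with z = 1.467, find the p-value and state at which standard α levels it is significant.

p = 2·P(Z > |1.467|) = 2·(1 - Φ(1.467)) ≈ 0.1424. Not significant at any standard level.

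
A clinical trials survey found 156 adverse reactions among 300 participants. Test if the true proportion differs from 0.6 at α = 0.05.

p̂ = 0.52, p₀ = 0.6. z = (p̂ - p₀)/√(p₀(1-p₀)/n) = -2.828. Critical: ±1.96. Reject H₀.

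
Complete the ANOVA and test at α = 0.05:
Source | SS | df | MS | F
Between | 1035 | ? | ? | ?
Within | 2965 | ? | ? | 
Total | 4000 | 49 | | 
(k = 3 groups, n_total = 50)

df_between = 2, df_within = 47. MS_between = 517.5, MS_within = 63.09. F = 8.203, F_crit ≈ 3.195. Reject H₀.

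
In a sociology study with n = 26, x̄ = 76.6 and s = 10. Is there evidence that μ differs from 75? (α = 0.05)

t = (x̄ - μ₀)/(s/√n) = (76.6 - 75)/(10/√26) = 0.816. df = 25, critical t = ±2.06. Fail to reject H₀.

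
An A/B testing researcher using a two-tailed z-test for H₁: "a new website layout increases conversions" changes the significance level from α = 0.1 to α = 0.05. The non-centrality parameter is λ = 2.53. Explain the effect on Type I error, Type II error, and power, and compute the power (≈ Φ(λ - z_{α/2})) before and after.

Decreasing α from 0.1 to 0.05:
• Type I error rate decreases (α is the Type I rate by definition).
• Critical value moves from z_{α/2} = 1.645 to 1.96, so power = Φ(λ - z_{α/2}) goes from Φ(2.53 - 1.645) = 0.812 to Φ(2.53 - 1.96) = 0.716.
• Type II error rate β = 1 - power therefore increases (0.188 → 0.284).
Appropriate when false positives are costly — here, rolling out a layout that doesn't actually help — wasted engineering effort.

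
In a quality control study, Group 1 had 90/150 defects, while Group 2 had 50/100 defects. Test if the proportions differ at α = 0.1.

p̂₁ = 0.6, p̂₂ = 0.5, pooled p̂ = 0.56. z = 1.56. Critical: ±1.645. Fail to reject H₀.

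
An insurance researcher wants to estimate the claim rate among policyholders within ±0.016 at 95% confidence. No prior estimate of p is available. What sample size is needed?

Conservative approach: use p = 0.5 (maximizes p(1-p) = 0.25). n = z²(0.25)/E² = 1.96²×0.25/0.016² = 3751.6 → n = 3752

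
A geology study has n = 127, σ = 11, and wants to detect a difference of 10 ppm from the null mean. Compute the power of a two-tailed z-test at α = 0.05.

SE = σ/√n = 11/√127 = 0.976. Non-centrality λ = d/SE = 10/0.976 = 10.245. Power ≈ Φ(λ - z_{α/2}) = Φ(10.245 - 1.96) = Φ(8.285) = 1.0.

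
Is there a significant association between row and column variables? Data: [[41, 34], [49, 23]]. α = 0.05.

χ² = 2.774. df = 1, critical = 3.841. Fail to reject H₀. No evidence of dependence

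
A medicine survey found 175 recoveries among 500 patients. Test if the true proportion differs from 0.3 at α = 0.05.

p̂ = 0.35, p₀ = 0.3. z = (p̂ - p₀)/√(p₀(1-p₀)/n) = 2.44. Critical: ±1.96. Reject H₀.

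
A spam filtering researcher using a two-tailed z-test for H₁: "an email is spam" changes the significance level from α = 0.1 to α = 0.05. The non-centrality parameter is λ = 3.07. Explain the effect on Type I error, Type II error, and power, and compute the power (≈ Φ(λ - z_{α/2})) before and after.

Decreasing α from 0.1 to 0.05:
• Type I error rate decreases (α is the Type I rate by definition).
• Critical value moves from z_{α/2} = 1.645 to 1.96, so power = Φ(λ - z_{α/2}) goes from Φ(3.07 - 1.645) = 0.923 to Φ(3.07 - 1.96) = 0.867.
• Type II error rate β = 1 - power therefore increases (0.077 → 0.133).
Appropriate when false positives are costly — here, a legitimate email is sent to the spam folder and the user misses it.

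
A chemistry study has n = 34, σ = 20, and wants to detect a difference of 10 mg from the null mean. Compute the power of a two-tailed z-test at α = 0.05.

SE = σ/√n = 20/√34 = 3.43. Non-centrality λ = d/SE = 10/3.43 = 2.915. Power ≈ Φ(λ - z_{α/2}) = Φ(2.915 - 1.96) = Φ(0.955) = 0.83.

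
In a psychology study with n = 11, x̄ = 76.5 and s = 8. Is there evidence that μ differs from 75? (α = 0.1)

t = (x̄ - μ₀)/(s/√n) = (76.5 - 75)/(8/√11) = 0.622. df = 10, critical t = ±1.812. Fail to reject H₀.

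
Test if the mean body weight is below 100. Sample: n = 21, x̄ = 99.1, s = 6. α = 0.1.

t = (99.1 - 100)/(6/√21) = -0.687, df = 20. Critical t = -1.325. Fail to reject H₀.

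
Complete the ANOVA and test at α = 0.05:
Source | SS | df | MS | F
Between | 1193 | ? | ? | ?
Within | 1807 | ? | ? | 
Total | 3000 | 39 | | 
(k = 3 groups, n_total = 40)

df_between = 2, df_within = 37. MS_between = 596.5, MS_within = 48.84. F = 12.214, F_crit ≈ 3.252. Reject H₀.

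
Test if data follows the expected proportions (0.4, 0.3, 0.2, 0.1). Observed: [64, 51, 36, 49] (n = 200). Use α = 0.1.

Expected: [80.0, 60.0, 40.0, 20.0]. χ² = 47.0. df = 3, critical = 6.251. Reject H₀.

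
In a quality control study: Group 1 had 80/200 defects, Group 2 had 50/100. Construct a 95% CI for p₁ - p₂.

p̂₁ = 0.4, p̂₂ = 0.5. Difference = -0.1. CI = (-0.219, 0.019)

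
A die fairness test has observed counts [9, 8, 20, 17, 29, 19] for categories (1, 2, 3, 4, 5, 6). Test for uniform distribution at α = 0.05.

Expected = 17 each. χ² = Σ(O-E)²/E = 17.765. df = 5, critical value = 11.07. Reject H₀.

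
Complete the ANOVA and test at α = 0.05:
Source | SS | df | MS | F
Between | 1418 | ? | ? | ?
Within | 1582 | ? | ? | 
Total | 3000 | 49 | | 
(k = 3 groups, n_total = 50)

df_between = 2, df_within = 47. MS_between = 709.0, MS_within = 33.66. F = 21.064, F_crit ≈ 3.195. Reject H₀.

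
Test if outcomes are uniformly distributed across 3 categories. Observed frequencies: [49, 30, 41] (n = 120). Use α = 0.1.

Expected = 40 each. χ² = Σ(O-E)²/E = 4.55. df = 2, critical value = 4.605. Fail to reject H₀.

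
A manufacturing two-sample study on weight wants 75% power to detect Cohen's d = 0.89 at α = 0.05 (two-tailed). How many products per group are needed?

z_{α/2} = 1.96, z_β = Φ⁻¹(0.75) = 0.674. For large effect (d = 0.89): n per group = 2(z_{α/2} + z_β)²/d² = 2(1.96 + 0.674)²/0.89² = 17.5 → 18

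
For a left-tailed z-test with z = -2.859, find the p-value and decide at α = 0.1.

p = P(Z < -2.859) = Φ(-2.859) ≈ 0.0021. Since p < 0.1, reject H₀ (significant) at α = 0.1.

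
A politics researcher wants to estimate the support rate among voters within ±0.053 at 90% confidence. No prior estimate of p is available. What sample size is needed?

Conservative approach: use p = 0.5 (maximizes p(1-p) = 0.25). n = z²(0.25)/E² = 1.645²×0.25/0.053² = 240.8 → n = 241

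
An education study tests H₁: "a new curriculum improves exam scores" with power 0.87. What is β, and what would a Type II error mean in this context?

β = 1 - power = 1 - 0.87 = 0.13. A Type II error is failing to reject H₀ when H₀ is false (false negative) — here, failing to conclude that a new curriculum improves exam scores when in fact it is true. Consequence: keeping the old curriculum when the new one would have helped students.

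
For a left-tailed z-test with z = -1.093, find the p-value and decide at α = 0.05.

p = P(Z < -1.093) = Φ(-1.093) ≈ 0.1372. Since p ≥ 0.05, fail to reject H₀ (not significant) at α = 0.05.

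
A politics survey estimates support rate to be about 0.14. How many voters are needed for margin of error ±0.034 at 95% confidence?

n = z²p(1-p)/E² = 1.96²×0.14×0.86/0.034² = 400.1 → n = 401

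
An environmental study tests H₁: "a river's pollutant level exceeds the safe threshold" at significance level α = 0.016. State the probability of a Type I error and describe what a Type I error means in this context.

P(Type I error) = α = 0.016. A Type I error is rejecting H₀ when H₀ is actually true (false positive) — here, concluding that a river's pollutant level exceeds the safe threshold when in fact this is not the case. Consequence: shutting down a compliant factory unnecessarily.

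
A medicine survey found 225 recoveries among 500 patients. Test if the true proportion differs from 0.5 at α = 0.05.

p̂ = 0.45, p₀ = 0.5. z = (p̂ - p₀)/√(p₀(1-p₀)/n) = -2.236. Critical: ±1.96. Reject H₀.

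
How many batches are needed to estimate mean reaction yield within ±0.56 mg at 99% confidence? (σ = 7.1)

n = (z*σ/E)² = (2.576×7.1/0.56)² = 1066.7 → n = 1067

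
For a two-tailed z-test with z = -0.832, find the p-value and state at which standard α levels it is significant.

p = 2·P(Z > |-0.832|) = 2·(1 - Φ(0.832)) ≈ 0.4054. Not significant at any standard level.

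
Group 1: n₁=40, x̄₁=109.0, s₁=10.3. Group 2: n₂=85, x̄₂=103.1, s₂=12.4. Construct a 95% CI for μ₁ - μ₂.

Difference = 5.9. SE = √(10.3²/40 + 12.4²/85) = 2.112. CI = (1.76, 10.04)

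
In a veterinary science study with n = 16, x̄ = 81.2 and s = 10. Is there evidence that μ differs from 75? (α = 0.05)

t = (x̄ - μ₀)/(s/√n) = (81.2 - 75)/(10/√16) = 2.48. df = 15, critical t = ±2.131. Reject H₀.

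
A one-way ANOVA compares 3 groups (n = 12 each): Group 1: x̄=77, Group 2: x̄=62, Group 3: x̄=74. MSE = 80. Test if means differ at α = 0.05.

Grand mean = 71.0. SS_between = 1512.0, MS_between = 756.0. F = 9.45, F_crit ≈ 3.285. Reject H₀.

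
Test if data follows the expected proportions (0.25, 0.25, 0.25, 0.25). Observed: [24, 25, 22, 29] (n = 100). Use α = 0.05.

Expected: [25.0, 25.0, 25.0, 25.0]. χ² = 1.04. df = 3, critical = 7.815. Fail to reject H₀.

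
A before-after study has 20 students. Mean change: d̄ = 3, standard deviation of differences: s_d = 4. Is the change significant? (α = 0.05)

t = d̄/(s_d/√n) = 3/(4/√20) = 3.354. df = 19, critical t = ±2.093. Reject H₀.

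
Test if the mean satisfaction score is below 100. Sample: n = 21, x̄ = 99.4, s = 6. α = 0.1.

t = (99.4 - 100)/(6/√21) = -0.458, df = 20. Critical t = -1.325. Fail to reject H₀.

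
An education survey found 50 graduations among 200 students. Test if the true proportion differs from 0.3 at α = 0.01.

p̂ = 0.25, p₀ = 0.3. z = (p̂ - p₀)/√(p₀(1-p₀)/n) = -1.543. Critical: ±2.576. Fail to reject H₀.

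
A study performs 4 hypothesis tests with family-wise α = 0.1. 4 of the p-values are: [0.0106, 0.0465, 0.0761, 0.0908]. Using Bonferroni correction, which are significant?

Bonferroni α = 0.1/4 = 0.025. Significant p-values: [0.0106]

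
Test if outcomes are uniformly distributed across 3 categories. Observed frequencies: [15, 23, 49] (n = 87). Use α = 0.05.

Expected = 29 each. χ² = Σ(O-E)²/E = 21.793. df = 2, critical value = 5.991. Reject H₀.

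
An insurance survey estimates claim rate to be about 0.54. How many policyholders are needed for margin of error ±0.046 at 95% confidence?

n = z²p(1-p)/E² = 1.96²×0.54×0.46/0.046² = 451.0 → n = 451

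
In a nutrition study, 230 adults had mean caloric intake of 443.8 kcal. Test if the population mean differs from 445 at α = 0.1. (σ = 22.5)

z = (x̄ - μ₀)/(σ/√n) = (443.8 - 445)/(22.5/√230) = -0.809. Critical value: ±1.645. Since |-0.809| ≤ 1.645, Fail to reject H₀.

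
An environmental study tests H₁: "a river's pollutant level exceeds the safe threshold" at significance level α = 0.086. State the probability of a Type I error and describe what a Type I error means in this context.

P(Type I error) = α = 0.086. A Type I error is rejecting H₀ when H₀ is actually true (false positive) — here, concluding that a river's pollutant level exceeds the safe threshold when in fact this is not the case. Consequence: shutting down a compliant factory unnecessarily.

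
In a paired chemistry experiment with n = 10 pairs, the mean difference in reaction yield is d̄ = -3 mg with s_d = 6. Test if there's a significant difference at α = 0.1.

t = d̄/(s_d/√n) = -3/(6/√10) = -1.581. df = 9, critical t = ±1.833. Fail to reject H₀.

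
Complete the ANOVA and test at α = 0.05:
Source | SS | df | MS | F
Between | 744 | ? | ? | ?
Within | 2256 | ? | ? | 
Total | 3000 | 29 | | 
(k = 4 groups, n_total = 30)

df_between = 3, df_within = 26. MS_between = 248.0, MS_within = 86.77. F = 2.858, F_crit ≈ 2.975. Fail to reject H₀.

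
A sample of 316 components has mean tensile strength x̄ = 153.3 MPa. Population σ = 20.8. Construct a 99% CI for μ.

CI = x̄ ± z*(σ/√n) = 153.3 ± 2.576(20.8/√316) = 153.3 ± 3.01 = (150.29, 156.31)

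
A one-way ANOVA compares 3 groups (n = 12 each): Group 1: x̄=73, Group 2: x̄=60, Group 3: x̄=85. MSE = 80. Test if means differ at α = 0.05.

Grand mean = 72.67. SS_between = 3752.0, MS_between = 1876.0. F = 23.45, F_crit ≈ 3.285. Reject H₀.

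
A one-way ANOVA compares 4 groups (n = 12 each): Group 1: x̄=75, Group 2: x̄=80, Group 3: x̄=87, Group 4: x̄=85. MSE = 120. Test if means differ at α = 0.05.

Grand mean = 81.75. SS_between = 1041.0, MS_between = 347.0. F = 2.892, F_crit ≈ 2.816. Reject H₀.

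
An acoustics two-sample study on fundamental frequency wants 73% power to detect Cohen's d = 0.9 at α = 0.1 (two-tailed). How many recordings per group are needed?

z_{α/2} = 1.645, z_β = Φ⁻¹(0.73) = 0.613. For large effect (d = 0.9): n per group = 2(z_{α/2} + z_β)²/d² = 2(1.645 + 0.613)²/0.9² = 12.6 → 13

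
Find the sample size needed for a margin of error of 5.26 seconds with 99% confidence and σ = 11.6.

n = (z*σ/E)² = (2.576×11.6/5.26)² = 32.3 → n = 33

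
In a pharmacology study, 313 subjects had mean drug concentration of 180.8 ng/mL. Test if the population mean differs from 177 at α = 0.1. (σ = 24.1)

z = (x̄ - μ₀)/(σ/√n) = (180.8 - 177)/(24.1/√313) = 2.79. Critical value: ±1.645. Since |2.79| > 1.645, Reject H₀.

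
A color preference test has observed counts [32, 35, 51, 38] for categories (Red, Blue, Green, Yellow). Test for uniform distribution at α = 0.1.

Expected = 39 each. χ² = Σ(O-E)²/E = 5.385. df = 3, critical value = 6.251. Fail to reject H₀.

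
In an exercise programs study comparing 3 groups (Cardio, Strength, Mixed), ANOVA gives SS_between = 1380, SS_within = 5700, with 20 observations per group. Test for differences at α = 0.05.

df_between = 2, df_within = 57. F = MS_between/MS_within = 690.0/100.0 = 6.9. F_crit ≈ 3.159. Reject H₀. At least one mean differs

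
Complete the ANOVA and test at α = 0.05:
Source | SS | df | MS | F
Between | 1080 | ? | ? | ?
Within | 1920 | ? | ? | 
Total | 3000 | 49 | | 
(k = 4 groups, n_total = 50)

df_between = 3, df_within = 46. MS_between = 360.0, MS_within = 41.74. F = 8.625, F_crit ≈ 2.807. Reject H₀.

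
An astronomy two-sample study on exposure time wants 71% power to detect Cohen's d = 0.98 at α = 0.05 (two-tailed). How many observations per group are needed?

z_{α/2} = 1.96, z_β = Φ⁻¹(0.71) = 0.553. For large effect (d = 0.98): n per group = 2(z_{α/2} + z_β)²/d² = 2(1.96 + 0.553)²/0.98² = 13.2 → 14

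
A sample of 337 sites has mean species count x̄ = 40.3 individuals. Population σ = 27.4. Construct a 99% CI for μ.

CI = x̄ ± z*(σ/√n) = 40.3 ± 2.576(27.4/√337) = 40.3 ± 3.84 = (36.46, 44.14)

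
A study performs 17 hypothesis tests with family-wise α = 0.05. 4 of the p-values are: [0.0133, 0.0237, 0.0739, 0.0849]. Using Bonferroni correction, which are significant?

Bonferroni α = 0.05/17 = 0.00294. None of the given p-values are significant.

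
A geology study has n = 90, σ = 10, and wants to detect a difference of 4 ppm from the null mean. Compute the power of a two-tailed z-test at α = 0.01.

SE = σ/√n = 10/√90 = 1.054. Non-centrality λ = d/SE = 4/1.054 = 3.795. Power ≈ Φ(λ - z_{α/2}) = Φ(3.795 - 2.576) = Φ(1.219) = 0.889.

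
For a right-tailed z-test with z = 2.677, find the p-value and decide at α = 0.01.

p = P(Z > 2.677) = 1 - Φ(2.677) ≈ 0.0037. Since p < 0.01, reject H₀ (significant) at α = 0.01.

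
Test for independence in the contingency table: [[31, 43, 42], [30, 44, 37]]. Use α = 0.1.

χ² = 0.234. df = 2, critical = 4.605. Fail to reject H₀. No evidence of dependence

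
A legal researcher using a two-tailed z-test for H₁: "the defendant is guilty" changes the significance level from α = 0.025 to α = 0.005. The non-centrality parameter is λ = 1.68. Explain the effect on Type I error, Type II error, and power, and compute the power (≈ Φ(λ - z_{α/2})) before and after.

Decreasing α from 0.025 to 0.005:
• Type I error rate decreases (α is the Type I rate by definition).
• Critical value moves from z_{α/2} = 2.241 to 2.807, so power = Φ(λ - z_{α/2}) goes from Φ(1.68 - 2.241) = 0.287 to Φ(1.68 - 2.807) = 0.13.
• Type II error rate β = 1 - power therefore increases (0.713 → 0.87).
Appropriate when false positives are costly — here, convicting an innocent person.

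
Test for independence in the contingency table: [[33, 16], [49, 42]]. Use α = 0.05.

χ² = 2.392. df = 1, critical = 3.841. Fail to reject H₀. No evidence of dependence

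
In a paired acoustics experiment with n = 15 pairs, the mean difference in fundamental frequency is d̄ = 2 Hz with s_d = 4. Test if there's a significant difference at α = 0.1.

t = d̄/(s_d/√n) = 2/(4/√15) = 1.936. df = 14, critical t = ±1.761. Reject H₀.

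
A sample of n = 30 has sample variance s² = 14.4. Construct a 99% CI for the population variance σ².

df = 29. χ²_{0.005} = 52.336, χ²_{0.995} = 13.121. CI for σ² = ((n-1)s²/χ²_{α/2}, (n-1)s²/χ²_{1-α/2}) = (29·14.4/52.336, 29·14.4/13.121) = (7.98, 31.83)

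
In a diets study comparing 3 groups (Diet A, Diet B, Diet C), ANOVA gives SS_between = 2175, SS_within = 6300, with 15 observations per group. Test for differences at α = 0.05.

df_between = 2, df_within = 42. F = MS_between/MS_within = 1087.5/150.0 = 7.25. F_crit ≈ 3.22. Reject H₀. At least one mean differs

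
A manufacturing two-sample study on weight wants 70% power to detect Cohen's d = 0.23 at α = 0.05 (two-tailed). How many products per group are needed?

z_{α/2} = 1.96, z_β = Φ⁻¹(0.7) = 0.524. For small effect (d = 0.23): n per group = 2(z_{α/2} + z_β)²/d² = 2(1.96 + 0.524)²/0.23² = 233.3 → 234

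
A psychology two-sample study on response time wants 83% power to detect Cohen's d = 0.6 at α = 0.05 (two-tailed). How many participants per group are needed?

z_{α/2} = 1.96, z_β = Φ⁻¹(0.83) = 0.954. For medium effect (d = 0.6): n per group = 2(z_{α/2} + z_β)²/d² = 2(1.96 + 0.954)²/0.6² = 47.2 → 48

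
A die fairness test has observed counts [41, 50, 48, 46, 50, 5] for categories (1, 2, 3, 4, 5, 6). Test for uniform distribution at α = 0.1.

Expected = 40 each. χ² = Σ(O-E)²/E = 38.15. df = 5, critical value = 9.236. Reject H₀.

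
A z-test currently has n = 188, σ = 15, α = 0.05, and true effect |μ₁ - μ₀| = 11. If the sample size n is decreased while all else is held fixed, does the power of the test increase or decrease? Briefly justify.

Power decreases: a smaller n inflates the standard error σ/√n, pulling the sampling distribution under H₁ back toward the critical value.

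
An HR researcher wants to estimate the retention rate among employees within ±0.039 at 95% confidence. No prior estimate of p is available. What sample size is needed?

Conservative approach: use p = 0.5 (maximizes p(1-p) = 0.25). n = z²(0.25)/E² = 1.96²×0.25/0.039² = 631.4 → n = 632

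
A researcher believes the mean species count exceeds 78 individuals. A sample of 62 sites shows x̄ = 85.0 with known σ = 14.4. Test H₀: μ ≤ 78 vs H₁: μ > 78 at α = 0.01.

z = 3.828. Critical value: 2.33. Reject H₀.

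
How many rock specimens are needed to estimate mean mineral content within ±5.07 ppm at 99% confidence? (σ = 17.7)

n = (z*σ/E)² = (2.576×17.7/5.07)² = 80.9 → n = 81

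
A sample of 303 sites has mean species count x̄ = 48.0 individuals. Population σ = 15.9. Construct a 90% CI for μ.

CI = x̄ ± z*(σ/√n) = 48.0 ± 1.645(15.9/√303) = 48.0 ± 1.5 = (46.5, 49.5)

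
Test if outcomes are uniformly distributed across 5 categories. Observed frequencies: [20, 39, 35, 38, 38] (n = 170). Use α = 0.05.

Expected = 34 each. χ² = Σ(O-E)²/E = 7.471. df = 4, critical value = 9.488. Fail to reject H₀.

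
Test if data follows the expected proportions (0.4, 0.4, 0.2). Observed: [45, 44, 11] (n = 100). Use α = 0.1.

Expected: [40.0, 40.0, 20.0]. χ² = 5.075. df = 2, critical = 4.605. Reject H₀.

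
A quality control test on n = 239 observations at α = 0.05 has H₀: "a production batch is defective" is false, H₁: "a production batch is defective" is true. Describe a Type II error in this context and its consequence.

Type II error: failing to reject H₀ when it is false — concluding that a production batch is defective is not supported when in fact it is. Consequence: shipping a defective batch — faulty products reach customers.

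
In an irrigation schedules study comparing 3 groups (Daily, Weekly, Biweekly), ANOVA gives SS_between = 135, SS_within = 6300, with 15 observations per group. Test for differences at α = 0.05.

df_between = 2, df_within = 42. F = MS_between/MS_within = 67.5/150.0 = 0.45. F_crit ≈ 3.22. Fail to reject H₀.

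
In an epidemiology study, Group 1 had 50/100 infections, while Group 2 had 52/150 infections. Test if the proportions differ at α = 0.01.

p̂₁ = 0.5, p̂₂ = 0.347, pooled p̂ = 0.408. z = 2.417. Critical: ±2.576. Fail to reject H₀.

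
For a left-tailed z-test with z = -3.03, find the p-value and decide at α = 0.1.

p = P(Z < -3.03) = Φ(-3.03) ≈ 0.0012. Since p < 0.1, reject H₀ (significant) at α = 0.1.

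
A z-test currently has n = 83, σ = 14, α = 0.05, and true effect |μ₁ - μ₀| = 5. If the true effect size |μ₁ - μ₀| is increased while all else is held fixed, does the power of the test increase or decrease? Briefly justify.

Power increases: a larger true effect increases the non-centrality λ = |μ₁ - μ₀|/(σ/√n).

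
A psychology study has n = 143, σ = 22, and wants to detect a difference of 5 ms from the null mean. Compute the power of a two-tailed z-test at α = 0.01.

SE = σ/√n = 22/√143 = 1.84. Non-centrality λ = d/SE = 5/1.84 = 2.718. Power ≈ Φ(λ - z_{α/2}) = Φ(2.718 - 2.576) = Φ(0.142) = 0.556.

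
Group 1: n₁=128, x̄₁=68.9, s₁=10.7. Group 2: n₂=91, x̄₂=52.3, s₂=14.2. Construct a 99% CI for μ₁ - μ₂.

Difference = 16.6. SE = √(10.7²/128 + 14.2²/91) = 1.764. CI = (12.06, 21.14)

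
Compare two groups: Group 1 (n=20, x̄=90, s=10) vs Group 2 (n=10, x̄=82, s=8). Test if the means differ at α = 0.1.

Pooled sp = 9.4. t = 2.197, df = 28. Critical t = ±1.701. Reject H₀.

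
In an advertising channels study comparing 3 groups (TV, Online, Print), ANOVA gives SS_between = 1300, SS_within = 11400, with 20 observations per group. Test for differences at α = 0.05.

df_between = 2, df_within = 57. F = MS_between/MS_within = 650.0/200.0 = 3.25. F_crit ≈ 3.159. Reject H₀. At least one mean differs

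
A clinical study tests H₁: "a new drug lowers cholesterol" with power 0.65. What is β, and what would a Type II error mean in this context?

β = 1 - power = 1 - 0.65 = 0.35. A Type II error is failing to reject H₀ when H₀ is false (false negative) — here, failing to conclude that a new drug lowers cholesterol when in fact it is true. Consequence: shelving an effective drug — patients miss out on a treatment that would have helped.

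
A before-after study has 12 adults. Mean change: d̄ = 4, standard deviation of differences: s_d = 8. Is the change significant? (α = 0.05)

t = d̄/(s_d/√n) = 4/(8/√12) = 1.732. df = 11, critical t = ±2.201. Fail to reject H₀.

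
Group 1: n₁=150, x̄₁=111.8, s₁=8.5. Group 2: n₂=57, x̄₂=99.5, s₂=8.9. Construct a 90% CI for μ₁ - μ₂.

Difference = 12.3. SE = √(8.5²/150 + 8.9²/57) = 1.368. CI = (10.05, 14.55)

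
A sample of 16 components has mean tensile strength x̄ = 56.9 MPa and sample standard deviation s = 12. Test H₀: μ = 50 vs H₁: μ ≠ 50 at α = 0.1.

t = (x̄ - μ₀)/(s/√n) = (56.9 - 50)/(12/√16) = 2.3. df = 15, critical t = ±1.753. Reject H₀.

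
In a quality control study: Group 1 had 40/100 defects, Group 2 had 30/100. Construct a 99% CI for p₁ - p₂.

p̂₁ = 0.4, p̂₂ = 0.3. Difference = 0.1. CI = (-0.073, 0.273)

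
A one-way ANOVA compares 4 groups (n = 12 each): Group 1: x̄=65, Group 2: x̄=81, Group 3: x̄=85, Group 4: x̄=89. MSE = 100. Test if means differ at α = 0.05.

Grand mean = 80.0. SS_between = 3984.0, MS_between = 1328.0. F = 13.28, F_crit ≈ 2.816. Reject H₀.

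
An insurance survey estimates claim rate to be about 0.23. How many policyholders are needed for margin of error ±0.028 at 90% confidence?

n = z²p(1-p)/E² = 1.645²×0.23×0.77/0.028² = 611.3 → n = 612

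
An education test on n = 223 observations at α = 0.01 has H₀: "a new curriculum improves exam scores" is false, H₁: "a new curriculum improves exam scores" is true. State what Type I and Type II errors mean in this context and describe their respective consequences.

Type I (false positive): concluding that a new curriculum improves exam scores when it is not — adopting a curriculum that gives no real benefit — disruption for nothing. Type II (false negative): failing to conclude that a new curriculum improves exam scores when it is — keeping the old curriculum when the new one would have helped students. Which is costlier depends on domain priorities and is a judgement call rather than a statistical fact.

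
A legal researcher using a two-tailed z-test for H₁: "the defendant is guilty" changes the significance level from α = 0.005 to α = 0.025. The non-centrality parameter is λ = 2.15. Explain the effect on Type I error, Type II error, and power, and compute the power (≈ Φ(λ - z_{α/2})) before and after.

Increasing α from 0.005 to 0.025:
• Type I error rate increases (α is the Type I rate by definition).
• Critical value moves from z_{α/2} = 2.807 to 2.241, so power = Φ(λ - z_{α/2}) goes from Φ(2.15 - 2.807) = 0.256 to Φ(2.15 - 2.241) = 0.464.
• Type II error rate β = 1 - power therefore decreases (0.744 → 0.536).
Appropriate when false negatives are costly — here, acquitting a guilty person.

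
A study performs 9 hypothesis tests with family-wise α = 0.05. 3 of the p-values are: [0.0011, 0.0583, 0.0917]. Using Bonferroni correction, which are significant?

Bonferroni α = 0.05/9 = 0.00556. Significant p-values: [0.0011]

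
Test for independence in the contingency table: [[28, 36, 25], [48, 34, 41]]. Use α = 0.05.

χ² = 3.845. df = 2, critical = 5.991. Fail to reject H₀. No evidence of dependence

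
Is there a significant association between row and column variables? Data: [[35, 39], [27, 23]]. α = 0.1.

χ² = 0.536. df = 1, critical = 2.706. Fail to reject H₀. No evidence of dependence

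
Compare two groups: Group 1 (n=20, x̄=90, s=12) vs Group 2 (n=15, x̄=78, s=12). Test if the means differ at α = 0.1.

Pooled sp = 12.0. t = 2.928, df = 33. Critical t = ±1.692. Reject H₀.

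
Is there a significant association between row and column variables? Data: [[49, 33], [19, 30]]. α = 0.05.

χ² = 5.408. df = 1, critical = 3.841. Reject H₀. Variables are dependent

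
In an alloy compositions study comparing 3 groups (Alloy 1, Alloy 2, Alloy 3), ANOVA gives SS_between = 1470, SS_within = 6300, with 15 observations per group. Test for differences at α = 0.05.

df_between = 2, df_within = 42. F = MS_between/MS_within = 735.0/150.0 = 4.9. F_crit ≈ 3.22. Reject H₀. At least one mean differs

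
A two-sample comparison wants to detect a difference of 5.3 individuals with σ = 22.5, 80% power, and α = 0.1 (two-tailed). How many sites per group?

n per group = 2(z_α/2 + z_β)²σ²/d² = 2×(1.645 + 0.84)²×22.5²/5.3² = 222.6 → n = 223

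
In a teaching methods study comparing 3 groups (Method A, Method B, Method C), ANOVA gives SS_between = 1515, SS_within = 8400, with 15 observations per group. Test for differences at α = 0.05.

df_between = 2, df_within = 42. F = MS_between/MS_within = 757.5/200.0 = 3.788. F_crit ≈ 3.22. Reject H₀. At least one mean differs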